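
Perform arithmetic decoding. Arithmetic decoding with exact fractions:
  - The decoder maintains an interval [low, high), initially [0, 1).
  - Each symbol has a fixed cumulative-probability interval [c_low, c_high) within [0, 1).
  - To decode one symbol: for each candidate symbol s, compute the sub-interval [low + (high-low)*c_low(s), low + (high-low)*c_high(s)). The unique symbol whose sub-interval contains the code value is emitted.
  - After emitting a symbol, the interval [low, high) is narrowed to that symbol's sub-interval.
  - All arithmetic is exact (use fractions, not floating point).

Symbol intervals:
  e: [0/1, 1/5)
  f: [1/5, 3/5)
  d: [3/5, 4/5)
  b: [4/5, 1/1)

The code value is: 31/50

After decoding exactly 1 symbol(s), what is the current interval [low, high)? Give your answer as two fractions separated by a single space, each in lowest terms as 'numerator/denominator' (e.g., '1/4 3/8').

Answer: 3/5 4/5

Derivation:
Step 1: interval [0/1, 1/1), width = 1/1 - 0/1 = 1/1
  'e': [0/1 + 1/1*0/1, 0/1 + 1/1*1/5) = [0/1, 1/5)
  'f': [0/1 + 1/1*1/5, 0/1 + 1/1*3/5) = [1/5, 3/5)
  'd': [0/1 + 1/1*3/5, 0/1 + 1/1*4/5) = [3/5, 4/5) <- contains code 31/50
  'b': [0/1 + 1/1*4/5, 0/1 + 1/1*1/1) = [4/5, 1/1)
  emit 'd', narrow to [3/5, 4/5)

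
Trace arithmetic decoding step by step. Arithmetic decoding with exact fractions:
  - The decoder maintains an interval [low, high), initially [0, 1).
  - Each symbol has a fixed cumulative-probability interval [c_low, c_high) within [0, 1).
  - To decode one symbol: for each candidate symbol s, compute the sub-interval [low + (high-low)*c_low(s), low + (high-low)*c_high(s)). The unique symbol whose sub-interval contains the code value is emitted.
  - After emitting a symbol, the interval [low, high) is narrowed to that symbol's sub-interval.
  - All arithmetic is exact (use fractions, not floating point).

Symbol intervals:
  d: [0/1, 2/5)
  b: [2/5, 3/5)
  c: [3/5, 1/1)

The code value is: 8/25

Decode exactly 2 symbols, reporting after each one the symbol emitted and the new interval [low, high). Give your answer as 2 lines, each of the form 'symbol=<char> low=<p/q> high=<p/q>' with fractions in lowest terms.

Step 1: interval [0/1, 1/1), width = 1/1 - 0/1 = 1/1
  'd': [0/1 + 1/1*0/1, 0/1 + 1/1*2/5) = [0/1, 2/5) <- contains code 8/25
  'b': [0/1 + 1/1*2/5, 0/1 + 1/1*3/5) = [2/5, 3/5)
  'c': [0/1 + 1/1*3/5, 0/1 + 1/1*1/1) = [3/5, 1/1)
  emit 'd', narrow to [0/1, 2/5)
Step 2: interval [0/1, 2/5), width = 2/5 - 0/1 = 2/5
  'd': [0/1 + 2/5*0/1, 0/1 + 2/5*2/5) = [0/1, 4/25)
  'b': [0/1 + 2/5*2/5, 0/1 + 2/5*3/5) = [4/25, 6/25)
  'c': [0/1 + 2/5*3/5, 0/1 + 2/5*1/1) = [6/25, 2/5) <- contains code 8/25
  emit 'c', narrow to [6/25, 2/5)

Answer: symbol=d low=0/1 high=2/5
symbol=c low=6/25 high=2/5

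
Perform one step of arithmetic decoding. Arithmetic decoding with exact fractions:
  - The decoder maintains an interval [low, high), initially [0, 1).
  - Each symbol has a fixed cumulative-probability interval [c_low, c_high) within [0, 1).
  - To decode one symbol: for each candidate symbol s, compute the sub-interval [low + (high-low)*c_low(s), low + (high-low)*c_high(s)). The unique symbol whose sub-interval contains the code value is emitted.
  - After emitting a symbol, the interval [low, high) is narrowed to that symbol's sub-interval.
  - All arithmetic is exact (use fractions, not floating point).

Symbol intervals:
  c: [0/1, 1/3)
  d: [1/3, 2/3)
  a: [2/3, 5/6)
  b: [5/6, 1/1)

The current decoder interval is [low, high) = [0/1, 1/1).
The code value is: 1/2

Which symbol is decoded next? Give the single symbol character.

Interval width = high − low = 1/1 − 0/1 = 1/1
Scaled code = (code − low) / width = (1/2 − 0/1) / 1/1 = 1/2
  c: [0/1, 1/3) 
  d: [1/3, 2/3) ← scaled code falls here ✓
  a: [2/3, 5/6) 
  b: [5/6, 1/1) 

Answer: d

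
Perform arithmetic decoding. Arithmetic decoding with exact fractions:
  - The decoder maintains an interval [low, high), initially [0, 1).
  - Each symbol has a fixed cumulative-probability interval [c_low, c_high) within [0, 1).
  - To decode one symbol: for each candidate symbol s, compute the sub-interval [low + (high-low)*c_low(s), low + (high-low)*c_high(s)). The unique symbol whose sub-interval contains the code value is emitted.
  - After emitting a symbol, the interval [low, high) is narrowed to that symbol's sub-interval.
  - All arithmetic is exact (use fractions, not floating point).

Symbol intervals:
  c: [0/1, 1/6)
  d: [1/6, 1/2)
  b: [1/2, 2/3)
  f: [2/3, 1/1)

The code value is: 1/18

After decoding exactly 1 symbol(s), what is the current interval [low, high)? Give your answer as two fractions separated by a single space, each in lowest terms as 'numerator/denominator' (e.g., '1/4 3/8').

Step 1: interval [0/1, 1/1), width = 1/1 - 0/1 = 1/1
  'c': [0/1 + 1/1*0/1, 0/1 + 1/1*1/6) = [0/1, 1/6) <- contains code 1/18
  'd': [0/1 + 1/1*1/6, 0/1 + 1/1*1/2) = [1/6, 1/2)
  'b': [0/1 + 1/1*1/2, 0/1 + 1/1*2/3) = [1/2, 2/3)
  'f': [0/1 + 1/1*2/3, 0/1 + 1/1*1/1) = [2/3, 1/1)
  emit 'c', narrow to [0/1, 1/6)

Answer: 0/1 1/6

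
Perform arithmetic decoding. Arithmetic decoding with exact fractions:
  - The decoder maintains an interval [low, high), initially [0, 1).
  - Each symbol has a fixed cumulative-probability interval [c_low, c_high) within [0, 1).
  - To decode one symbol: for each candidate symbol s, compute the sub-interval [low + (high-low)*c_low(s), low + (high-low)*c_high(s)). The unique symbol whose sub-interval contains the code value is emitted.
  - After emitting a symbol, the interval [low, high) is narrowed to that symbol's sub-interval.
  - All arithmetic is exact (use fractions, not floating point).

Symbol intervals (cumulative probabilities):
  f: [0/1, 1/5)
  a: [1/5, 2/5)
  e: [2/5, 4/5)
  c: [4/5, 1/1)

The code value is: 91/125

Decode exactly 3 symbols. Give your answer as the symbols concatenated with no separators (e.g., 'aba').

Step 1: interval [0/1, 1/1), width = 1/1 - 0/1 = 1/1
  'f': [0/1 + 1/1*0/1, 0/1 + 1/1*1/5) = [0/1, 1/5)
  'a': [0/1 + 1/1*1/5, 0/1 + 1/1*2/5) = [1/5, 2/5)
  'e': [0/1 + 1/1*2/5, 0/1 + 1/1*4/5) = [2/5, 4/5) <- contains code 91/125
  'c': [0/1 + 1/1*4/5, 0/1 + 1/1*1/1) = [4/5, 1/1)
  emit 'e', narrow to [2/5, 4/5)
Step 2: interval [2/5, 4/5), width = 4/5 - 2/5 = 2/5
  'f': [2/5 + 2/5*0/1, 2/5 + 2/5*1/5) = [2/5, 12/25)
  'a': [2/5 + 2/5*1/5, 2/5 + 2/5*2/5) = [12/25, 14/25)
  'e': [2/5 + 2/5*2/5, 2/5 + 2/5*4/5) = [14/25, 18/25)
  'c': [2/5 + 2/5*4/5, 2/5 + 2/5*1/1) = [18/25, 4/5) <- contains code 91/125
  emit 'c', narrow to [18/25, 4/5)
Step 3: interval [18/25, 4/5), width = 4/5 - 18/25 = 2/25
  'f': [18/25 + 2/25*0/1, 18/25 + 2/25*1/5) = [18/25, 92/125) <- contains code 91/125
  'a': [18/25 + 2/25*1/5, 18/25 + 2/25*2/5) = [92/125, 94/125)
  'e': [18/25 + 2/25*2/5, 18/25 + 2/25*4/5) = [94/125, 98/125)
  'c': [18/25 + 2/25*4/5, 18/25 + 2/25*1/1) = [98/125, 4/5)
  emit 'f', narrow to [18/25, 92/125)

Answer: ecf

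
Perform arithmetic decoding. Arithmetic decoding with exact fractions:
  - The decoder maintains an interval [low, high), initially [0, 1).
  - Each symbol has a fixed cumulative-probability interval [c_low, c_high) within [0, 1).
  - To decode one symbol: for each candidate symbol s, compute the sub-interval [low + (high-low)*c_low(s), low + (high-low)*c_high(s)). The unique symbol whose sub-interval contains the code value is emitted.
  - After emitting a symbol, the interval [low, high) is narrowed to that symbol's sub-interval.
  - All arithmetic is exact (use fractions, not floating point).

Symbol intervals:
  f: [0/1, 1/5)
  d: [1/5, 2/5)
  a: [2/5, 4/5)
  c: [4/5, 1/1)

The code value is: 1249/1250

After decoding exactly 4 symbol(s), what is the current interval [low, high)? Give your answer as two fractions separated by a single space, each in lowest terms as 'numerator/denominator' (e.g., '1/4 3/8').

Answer: 624/625 1/1

Derivation:
Step 1: interval [0/1, 1/1), width = 1/1 - 0/1 = 1/1
  'f': [0/1 + 1/1*0/1, 0/1 + 1/1*1/5) = [0/1, 1/5)
  'd': [0/1 + 1/1*1/5, 0/1 + 1/1*2/5) = [1/5, 2/5)
  'a': [0/1 + 1/1*2/5, 0/1 + 1/1*4/5) = [2/5, 4/5)
  'c': [0/1 + 1/1*4/5, 0/1 + 1/1*1/1) = [4/5, 1/1) <- contains code 1249/1250
  emit 'c', narrow to [4/5, 1/1)
Step 2: interval [4/5, 1/1), width = 1/1 - 4/5 = 1/5
  'f': [4/5 + 1/5*0/1, 4/5 + 1/5*1/5) = [4/5, 21/25)
  'd': [4/5 + 1/5*1/5, 4/5 + 1/5*2/5) = [21/25, 22/25)
  'a': [4/5 + 1/5*2/5, 4/5 + 1/5*4/5) = [22/25, 24/25)
  'c': [4/5 + 1/5*4/5, 4/5 + 1/5*1/1) = [24/25, 1/1) <- contains code 1249/1250
  emit 'c', narrow to [24/25, 1/1)
Step 3: interval [24/25, 1/1), width = 1/1 - 24/25 = 1/25
  'f': [24/25 + 1/25*0/1, 24/25 + 1/25*1/5) = [24/25, 121/125)
  'd': [24/25 + 1/25*1/5, 24/25 + 1/25*2/5) = [121/125, 122/125)
  'a': [24/25 + 1/25*2/5, 24/25 + 1/25*4/5) = [122/125, 124/125)
  'c': [24/25 + 1/25*4/5, 24/25 + 1/25*1/1) = [124/125, 1/1) <- contains code 1249/1250
  emit 'c', narrow to [124/125, 1/1)
Step 4: interval [124/125, 1/1), width = 1/1 - 124/125 = 1/125
  'f': [124/125 + 1/125*0/1, 124/125 + 1/125*1/5) = [124/125, 621/625)
  'd': [124/125 + 1/125*1/5, 124/125 + 1/125*2/5) = [621/625, 622/625)
  'a': [124/125 + 1/125*2/5, 124/125 + 1/125*4/5) = [622/625, 624/625)
  'c': [124/125 + 1/125*4/5, 124/125 + 1/125*1/1) = [624/625, 1/1) <- contains code 1249/1250
  emit 'c', narrow to [624/625, 1/1)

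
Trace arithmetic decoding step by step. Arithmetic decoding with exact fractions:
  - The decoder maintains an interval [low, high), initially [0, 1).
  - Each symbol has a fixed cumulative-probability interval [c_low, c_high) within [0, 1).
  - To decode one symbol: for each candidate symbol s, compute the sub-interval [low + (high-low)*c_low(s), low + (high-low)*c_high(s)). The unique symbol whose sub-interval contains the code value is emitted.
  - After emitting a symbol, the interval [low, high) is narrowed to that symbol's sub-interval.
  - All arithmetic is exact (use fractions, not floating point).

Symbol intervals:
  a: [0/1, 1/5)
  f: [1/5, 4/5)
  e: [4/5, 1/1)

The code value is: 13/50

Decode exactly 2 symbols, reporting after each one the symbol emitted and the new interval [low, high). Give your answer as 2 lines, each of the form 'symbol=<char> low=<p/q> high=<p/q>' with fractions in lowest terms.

Step 1: interval [0/1, 1/1), width = 1/1 - 0/1 = 1/1
  'a': [0/1 + 1/1*0/1, 0/1 + 1/1*1/5) = [0/1, 1/5)
  'f': [0/1 + 1/1*1/5, 0/1 + 1/1*4/5) = [1/5, 4/5) <- contains code 13/50
  'e': [0/1 + 1/1*4/5, 0/1 + 1/1*1/1) = [4/5, 1/1)
  emit 'f', narrow to [1/5, 4/5)
Step 2: interval [1/5, 4/5), width = 4/5 - 1/5 = 3/5
  'a': [1/5 + 3/5*0/1, 1/5 + 3/5*1/5) = [1/5, 8/25) <- contains code 13/50
  'f': [1/5 + 3/5*1/5, 1/5 + 3/5*4/5) = [8/25, 17/25)
  'e': [1/5 + 3/5*4/5, 1/5 + 3/5*1/1) = [17/25, 4/5)
  emit 'a', narrow to [1/5, 8/25)

Answer: symbol=f low=1/5 high=4/5
symbol=a low=1/5 high=8/25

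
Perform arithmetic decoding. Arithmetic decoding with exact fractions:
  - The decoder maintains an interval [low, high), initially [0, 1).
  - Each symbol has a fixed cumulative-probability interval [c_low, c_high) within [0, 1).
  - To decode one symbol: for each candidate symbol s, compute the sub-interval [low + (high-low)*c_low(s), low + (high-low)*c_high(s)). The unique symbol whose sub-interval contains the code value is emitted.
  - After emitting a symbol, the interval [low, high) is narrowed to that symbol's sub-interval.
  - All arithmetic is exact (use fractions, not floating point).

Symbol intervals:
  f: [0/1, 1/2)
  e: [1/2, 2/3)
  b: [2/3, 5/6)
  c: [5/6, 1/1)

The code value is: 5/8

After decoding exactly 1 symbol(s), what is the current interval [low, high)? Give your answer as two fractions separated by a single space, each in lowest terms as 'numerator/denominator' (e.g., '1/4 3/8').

Step 1: interval [0/1, 1/1), width = 1/1 - 0/1 = 1/1
  'f': [0/1 + 1/1*0/1, 0/1 + 1/1*1/2) = [0/1, 1/2)
  'e': [0/1 + 1/1*1/2, 0/1 + 1/1*2/3) = [1/2, 2/3) <- contains code 5/8
  'b': [0/1 + 1/1*2/3, 0/1 + 1/1*5/6) = [2/3, 5/6)
  'c': [0/1 + 1/1*5/6, 0/1 + 1/1*1/1) = [5/6, 1/1)
  emit 'e', narrow to [1/2, 2/3)

Answer: 1/2 2/3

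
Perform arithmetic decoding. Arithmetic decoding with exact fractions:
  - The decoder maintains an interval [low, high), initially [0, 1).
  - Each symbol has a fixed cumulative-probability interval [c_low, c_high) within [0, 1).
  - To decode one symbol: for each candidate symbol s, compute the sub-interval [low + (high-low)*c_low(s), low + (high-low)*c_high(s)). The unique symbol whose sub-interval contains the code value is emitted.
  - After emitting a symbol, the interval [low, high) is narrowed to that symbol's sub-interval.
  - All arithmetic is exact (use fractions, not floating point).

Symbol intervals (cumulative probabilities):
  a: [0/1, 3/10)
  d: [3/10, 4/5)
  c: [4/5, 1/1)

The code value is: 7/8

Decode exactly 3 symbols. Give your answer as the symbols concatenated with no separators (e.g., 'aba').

Answer: cda

Derivation:
Step 1: interval [0/1, 1/1), width = 1/1 - 0/1 = 1/1
  'a': [0/1 + 1/1*0/1, 0/1 + 1/1*3/10) = [0/1, 3/10)
  'd': [0/1 + 1/1*3/10, 0/1 + 1/1*4/5) = [3/10, 4/5)
  'c': [0/1 + 1/1*4/5, 0/1 + 1/1*1/1) = [4/5, 1/1) <- contains code 7/8
  emit 'c', narrow to [4/5, 1/1)
Step 2: interval [4/5, 1/1), width = 1/1 - 4/5 = 1/5
  'a': [4/5 + 1/5*0/1, 4/5 + 1/5*3/10) = [4/5, 43/50)
  'd': [4/5 + 1/5*3/10, 4/5 + 1/5*4/5) = [43/50, 24/25) <- contains code 7/8
  'c': [4/5 + 1/5*4/5, 4/5 + 1/5*1/1) = [24/25, 1/1)
  emit 'd', narrow to [43/50, 24/25)
Step 3: interval [43/50, 24/25), width = 24/25 - 43/50 = 1/10
  'a': [43/50 + 1/10*0/1, 43/50 + 1/10*3/10) = [43/50, 89/100) <- contains code 7/8
  'd': [43/50 + 1/10*3/10, 43/50 + 1/10*4/5) = [89/100, 47/50)
  'c': [43/50 + 1/10*4/5, 43/50 + 1/10*1/1) = [47/50, 24/25)
  emit 'a', narrow to [43/50, 89/100)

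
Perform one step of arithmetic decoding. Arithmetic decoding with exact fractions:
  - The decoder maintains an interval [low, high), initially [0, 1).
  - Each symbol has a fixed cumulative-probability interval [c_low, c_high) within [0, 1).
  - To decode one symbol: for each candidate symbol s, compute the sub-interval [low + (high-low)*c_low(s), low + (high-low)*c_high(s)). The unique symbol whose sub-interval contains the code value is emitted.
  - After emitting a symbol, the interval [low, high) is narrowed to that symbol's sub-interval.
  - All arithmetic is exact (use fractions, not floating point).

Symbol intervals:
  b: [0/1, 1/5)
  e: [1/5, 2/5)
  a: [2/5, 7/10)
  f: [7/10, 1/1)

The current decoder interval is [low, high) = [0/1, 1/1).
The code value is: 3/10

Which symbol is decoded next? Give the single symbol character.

Answer: e

Derivation:
Interval width = high − low = 1/1 − 0/1 = 1/1
Scaled code = (code − low) / width = (3/10 − 0/1) / 1/1 = 3/10
  b: [0/1, 1/5) 
  e: [1/5, 2/5) ← scaled code falls here ✓
  a: [2/5, 7/10) 
  f: [7/10, 1/1) 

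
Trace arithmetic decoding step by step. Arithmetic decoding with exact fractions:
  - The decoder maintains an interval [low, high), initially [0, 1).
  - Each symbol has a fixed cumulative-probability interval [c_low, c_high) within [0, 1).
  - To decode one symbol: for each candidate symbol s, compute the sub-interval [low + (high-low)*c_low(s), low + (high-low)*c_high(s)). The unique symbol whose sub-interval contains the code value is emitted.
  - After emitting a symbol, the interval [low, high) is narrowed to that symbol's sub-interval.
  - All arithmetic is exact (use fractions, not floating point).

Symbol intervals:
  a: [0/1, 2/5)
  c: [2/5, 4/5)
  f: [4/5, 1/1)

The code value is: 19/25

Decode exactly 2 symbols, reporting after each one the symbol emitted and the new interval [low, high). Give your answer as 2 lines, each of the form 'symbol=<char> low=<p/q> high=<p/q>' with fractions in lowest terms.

Step 1: interval [0/1, 1/1), width = 1/1 - 0/1 = 1/1
  'a': [0/1 + 1/1*0/1, 0/1 + 1/1*2/5) = [0/1, 2/5)
  'c': [0/1 + 1/1*2/5, 0/1 + 1/1*4/5) = [2/5, 4/5) <- contains code 19/25
  'f': [0/1 + 1/1*4/5, 0/1 + 1/1*1/1) = [4/5, 1/1)
  emit 'c', narrow to [2/5, 4/5)
Step 2: interval [2/5, 4/5), width = 4/5 - 2/5 = 2/5
  'a': [2/5 + 2/5*0/1, 2/5 + 2/5*2/5) = [2/5, 14/25)
  'c': [2/5 + 2/5*2/5, 2/5 + 2/5*4/5) = [14/25, 18/25)
  'f': [2/5 + 2/5*4/5, 2/5 + 2/5*1/1) = [18/25, 4/5) <- contains code 19/25
  emit 'f', narrow to [18/25, 4/5)

Answer: symbol=c low=2/5 high=4/5
symbol=f low=18/25 high=4/5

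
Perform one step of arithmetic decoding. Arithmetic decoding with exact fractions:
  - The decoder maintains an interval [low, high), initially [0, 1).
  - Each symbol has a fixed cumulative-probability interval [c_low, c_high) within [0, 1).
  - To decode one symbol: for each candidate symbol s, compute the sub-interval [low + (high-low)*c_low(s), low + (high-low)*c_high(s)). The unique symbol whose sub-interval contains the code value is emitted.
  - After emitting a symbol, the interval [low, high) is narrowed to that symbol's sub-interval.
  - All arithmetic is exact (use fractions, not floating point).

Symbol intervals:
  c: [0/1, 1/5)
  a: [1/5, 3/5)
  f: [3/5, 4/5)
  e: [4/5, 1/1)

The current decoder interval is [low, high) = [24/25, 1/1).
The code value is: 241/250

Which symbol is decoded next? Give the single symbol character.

Interval width = high − low = 1/1 − 24/25 = 1/25
Scaled code = (code − low) / width = (241/250 − 24/25) / 1/25 = 1/10
  c: [0/1, 1/5) ← scaled code falls here ✓
  a: [1/5, 3/5) 
  f: [3/5, 4/5) 
  e: [4/5, 1/1) 

Answer: c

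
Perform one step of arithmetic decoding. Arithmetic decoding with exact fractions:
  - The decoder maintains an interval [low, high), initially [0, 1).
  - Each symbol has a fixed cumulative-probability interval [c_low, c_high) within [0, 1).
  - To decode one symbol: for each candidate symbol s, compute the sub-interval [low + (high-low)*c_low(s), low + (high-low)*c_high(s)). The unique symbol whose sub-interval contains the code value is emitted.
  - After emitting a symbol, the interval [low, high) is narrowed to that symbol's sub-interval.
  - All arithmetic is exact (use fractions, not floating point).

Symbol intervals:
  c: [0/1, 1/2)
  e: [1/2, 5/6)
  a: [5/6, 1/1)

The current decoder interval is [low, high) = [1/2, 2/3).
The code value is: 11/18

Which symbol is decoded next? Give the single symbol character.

Answer: e

Derivation:
Interval width = high − low = 2/3 − 1/2 = 1/6
Scaled code = (code − low) / width = (11/18 − 1/2) / 1/6 = 2/3
  c: [0/1, 1/2) 
  e: [1/2, 5/6) ← scaled code falls here ✓
  a: [5/6, 1/1) 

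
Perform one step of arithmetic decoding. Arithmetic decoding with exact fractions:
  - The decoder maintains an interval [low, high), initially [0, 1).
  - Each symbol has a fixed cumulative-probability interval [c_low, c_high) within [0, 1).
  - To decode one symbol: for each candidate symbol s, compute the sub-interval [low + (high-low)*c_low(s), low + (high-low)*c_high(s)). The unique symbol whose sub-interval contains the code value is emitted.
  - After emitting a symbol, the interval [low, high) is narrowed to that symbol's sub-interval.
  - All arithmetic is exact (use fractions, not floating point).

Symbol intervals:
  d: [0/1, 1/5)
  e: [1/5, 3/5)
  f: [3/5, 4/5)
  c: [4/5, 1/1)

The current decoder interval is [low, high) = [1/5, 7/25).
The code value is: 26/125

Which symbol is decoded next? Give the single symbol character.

Answer: d

Derivation:
Interval width = high − low = 7/25 − 1/5 = 2/25
Scaled code = (code − low) / width = (26/125 − 1/5) / 2/25 = 1/10
  d: [0/1, 1/5) ← scaled code falls here ✓
  e: [1/5, 3/5) 
  f: [3/5, 4/5) 
  c: [4/5, 1/1) 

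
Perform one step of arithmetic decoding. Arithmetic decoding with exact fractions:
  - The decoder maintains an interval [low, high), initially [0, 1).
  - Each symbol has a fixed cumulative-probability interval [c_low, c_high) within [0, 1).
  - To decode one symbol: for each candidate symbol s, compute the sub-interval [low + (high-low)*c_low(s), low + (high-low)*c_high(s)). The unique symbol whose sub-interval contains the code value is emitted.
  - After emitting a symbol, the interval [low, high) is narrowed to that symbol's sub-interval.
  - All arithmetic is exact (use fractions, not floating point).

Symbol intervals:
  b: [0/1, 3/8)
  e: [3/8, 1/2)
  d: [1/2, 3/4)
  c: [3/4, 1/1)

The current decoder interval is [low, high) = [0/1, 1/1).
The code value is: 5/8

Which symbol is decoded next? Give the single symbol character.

Answer: d

Derivation:
Interval width = high − low = 1/1 − 0/1 = 1/1
Scaled code = (code − low) / width = (5/8 − 0/1) / 1/1 = 5/8
  b: [0/1, 3/8) 
  e: [3/8, 1/2) 
  d: [1/2, 3/4) ← scaled code falls here ✓
  c: [3/4, 1/1) 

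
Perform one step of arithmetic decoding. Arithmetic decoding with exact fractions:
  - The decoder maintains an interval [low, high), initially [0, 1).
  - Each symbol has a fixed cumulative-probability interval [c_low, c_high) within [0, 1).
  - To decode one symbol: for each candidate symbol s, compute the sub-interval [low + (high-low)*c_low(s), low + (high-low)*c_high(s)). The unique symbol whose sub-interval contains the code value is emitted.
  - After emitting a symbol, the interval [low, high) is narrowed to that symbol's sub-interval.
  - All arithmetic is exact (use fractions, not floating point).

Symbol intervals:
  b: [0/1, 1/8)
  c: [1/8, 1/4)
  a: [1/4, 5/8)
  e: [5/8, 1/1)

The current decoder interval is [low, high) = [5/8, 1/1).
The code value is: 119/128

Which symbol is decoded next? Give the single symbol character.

Interval width = high − low = 1/1 − 5/8 = 3/8
Scaled code = (code − low) / width = (119/128 − 5/8) / 3/8 = 13/16
  b: [0/1, 1/8) 
  c: [1/8, 1/4) 
  a: [1/4, 5/8) 
  e: [5/8, 1/1) ← scaled code falls here ✓

Answer: e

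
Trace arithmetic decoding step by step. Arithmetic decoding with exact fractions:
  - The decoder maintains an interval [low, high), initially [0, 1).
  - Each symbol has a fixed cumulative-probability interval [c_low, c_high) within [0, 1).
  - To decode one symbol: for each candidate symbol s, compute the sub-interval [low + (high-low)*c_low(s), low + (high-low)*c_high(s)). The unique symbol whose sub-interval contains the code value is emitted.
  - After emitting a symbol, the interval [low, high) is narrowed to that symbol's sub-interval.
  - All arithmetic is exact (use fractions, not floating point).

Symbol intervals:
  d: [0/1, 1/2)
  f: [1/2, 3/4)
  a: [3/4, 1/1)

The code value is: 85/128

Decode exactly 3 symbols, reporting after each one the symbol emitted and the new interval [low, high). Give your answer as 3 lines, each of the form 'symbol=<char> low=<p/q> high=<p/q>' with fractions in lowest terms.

Step 1: interval [0/1, 1/1), width = 1/1 - 0/1 = 1/1
  'd': [0/1 + 1/1*0/1, 0/1 + 1/1*1/2) = [0/1, 1/2)
  'f': [0/1 + 1/1*1/2, 0/1 + 1/1*3/4) = [1/2, 3/4) <- contains code 85/128
  'a': [0/1 + 1/1*3/4, 0/1 + 1/1*1/1) = [3/4, 1/1)
  emit 'f', narrow to [1/2, 3/4)
Step 2: interval [1/2, 3/4), width = 3/4 - 1/2 = 1/4
  'd': [1/2 + 1/4*0/1, 1/2 + 1/4*1/2) = [1/2, 5/8)
  'f': [1/2 + 1/4*1/2, 1/2 + 1/4*3/4) = [5/8, 11/16) <- contains code 85/128
  'a': [1/2 + 1/4*3/4, 1/2 + 1/4*1/1) = [11/16, 3/4)
  emit 'f', narrow to [5/8, 11/16)
Step 3: interval [5/8, 11/16), width = 11/16 - 5/8 = 1/16
  'd': [5/8 + 1/16*0/1, 5/8 + 1/16*1/2) = [5/8, 21/32)
  'f': [5/8 + 1/16*1/2, 5/8 + 1/16*3/4) = [21/32, 43/64) <- contains code 85/128
  'a': [5/8 + 1/16*3/4, 5/8 + 1/16*1/1) = [43/64, 11/16)
  emit 'f', narrow to [21/32, 43/64)

Answer: symbol=f low=1/2 high=3/4
symbol=f low=5/8 high=11/16
symbol=f low=21/32 high=43/64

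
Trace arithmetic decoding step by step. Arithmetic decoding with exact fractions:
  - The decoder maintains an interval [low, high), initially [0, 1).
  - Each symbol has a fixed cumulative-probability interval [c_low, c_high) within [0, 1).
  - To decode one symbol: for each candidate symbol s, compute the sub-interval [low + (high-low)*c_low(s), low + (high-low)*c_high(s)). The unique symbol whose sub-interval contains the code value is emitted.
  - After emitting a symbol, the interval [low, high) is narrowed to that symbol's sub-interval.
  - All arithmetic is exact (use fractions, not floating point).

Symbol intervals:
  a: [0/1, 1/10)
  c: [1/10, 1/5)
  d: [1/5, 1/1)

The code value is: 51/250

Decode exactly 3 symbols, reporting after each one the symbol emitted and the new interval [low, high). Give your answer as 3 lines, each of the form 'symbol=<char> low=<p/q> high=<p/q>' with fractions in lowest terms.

Answer: symbol=d low=1/5 high=1/1
symbol=a low=1/5 high=7/25
symbol=a low=1/5 high=26/125

Derivation:
Step 1: interval [0/1, 1/1), width = 1/1 - 0/1 = 1/1
  'a': [0/1 + 1/1*0/1, 0/1 + 1/1*1/10) = [0/1, 1/10)
  'c': [0/1 + 1/1*1/10, 0/1 + 1/1*1/5) = [1/10, 1/5)
  'd': [0/1 + 1/1*1/5, 0/1 + 1/1*1/1) = [1/5, 1/1) <- contains code 51/250
  emit 'd', narrow to [1/5, 1/1)
Step 2: interval [1/5, 1/1), width = 1/1 - 1/5 = 4/5
  'a': [1/5 + 4/5*0/1, 1/5 + 4/5*1/10) = [1/5, 7/25) <- contains code 51/250
  'c': [1/5 + 4/5*1/10, 1/5 + 4/5*1/5) = [7/25, 9/25)
  'd': [1/5 + 4/5*1/5, 1/5 + 4/5*1/1) = [9/25, 1/1)
  emit 'a', narrow to [1/5, 7/25)
Step 3: interval [1/5, 7/25), width = 7/25 - 1/5 = 2/25
  'a': [1/5 + 2/25*0/1, 1/5 + 2/25*1/10) = [1/5, 26/125) <- contains code 51/250
  'c': [1/5 + 2/25*1/10, 1/5 + 2/25*1/5) = [26/125, 27/125)
  'd': [1/5 + 2/25*1/5, 1/5 + 2/25*1/1) = [27/125, 7/25)
  emit 'a', narrow to [1/5, 26/125)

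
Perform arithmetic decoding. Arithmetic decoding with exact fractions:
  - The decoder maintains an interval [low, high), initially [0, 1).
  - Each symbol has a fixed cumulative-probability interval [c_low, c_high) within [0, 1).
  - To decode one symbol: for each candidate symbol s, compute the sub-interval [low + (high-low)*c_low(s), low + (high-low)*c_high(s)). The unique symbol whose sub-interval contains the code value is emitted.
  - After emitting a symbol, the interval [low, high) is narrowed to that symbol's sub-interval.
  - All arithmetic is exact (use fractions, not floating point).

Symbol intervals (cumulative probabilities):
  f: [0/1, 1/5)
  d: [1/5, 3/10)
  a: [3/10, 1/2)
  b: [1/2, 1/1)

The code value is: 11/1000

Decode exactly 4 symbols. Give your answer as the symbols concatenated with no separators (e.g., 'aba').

Answer: ffdb

Derivation:
Step 1: interval [0/1, 1/1), width = 1/1 - 0/1 = 1/1
  'f': [0/1 + 1/1*0/1, 0/1 + 1/1*1/5) = [0/1, 1/5) <- contains code 11/1000
  'd': [0/1 + 1/1*1/5, 0/1 + 1/1*3/10) = [1/5, 3/10)
  'a': [0/1 + 1/1*3/10, 0/1 + 1/1*1/2) = [3/10, 1/2)
  'b': [0/1 + 1/1*1/2, 0/1 + 1/1*1/1) = [1/2, 1/1)
  emit 'f', narrow to [0/1, 1/5)
Step 2: interval [0/1, 1/5), width = 1/5 - 0/1 = 1/5
  'f': [0/1 + 1/5*0/1, 0/1 + 1/5*1/5) = [0/1, 1/25) <- contains code 11/1000
  'd': [0/1 + 1/5*1/5, 0/1 + 1/5*3/10) = [1/25, 3/50)
  'a': [0/1 + 1/5*3/10, 0/1 + 1/5*1/2) = [3/50, 1/10)
  'b': [0/1 + 1/5*1/2, 0/1 + 1/5*1/1) = [1/10, 1/5)
  emit 'f', narrow to [0/1, 1/25)
Step 3: interval [0/1, 1/25), width = 1/25 - 0/1 = 1/25
  'f': [0/1 + 1/25*0/1, 0/1 + 1/25*1/5) = [0/1, 1/125)
  'd': [0/1 + 1/25*1/5, 0/1 + 1/25*3/10) = [1/125, 3/250) <- contains code 11/1000
  'a': [0/1 + 1/25*3/10, 0/1 + 1/25*1/2) = [3/250, 1/50)
  'b': [0/1 + 1/25*1/2, 0/1 + 1/25*1/1) = [1/50, 1/25)
  emit 'd', narrow to [1/125, 3/250)
Step 4: interval [1/125, 3/250), width = 3/250 - 1/125 = 1/250
  'f': [1/125 + 1/250*0/1, 1/125 + 1/250*1/5) = [1/125, 11/1250)
  'd': [1/125 + 1/250*1/5, 1/125 + 1/250*3/10) = [11/1250, 23/2500)
  'a': [1/125 + 1/250*3/10, 1/125 + 1/250*1/2) = [23/2500, 1/100)
  'b': [1/125 + 1/250*1/2, 1/125 + 1/250*1/1) = [1/100, 3/250) <- contains code 11/1000
  emit 'b', narrow to [1/100, 3/250)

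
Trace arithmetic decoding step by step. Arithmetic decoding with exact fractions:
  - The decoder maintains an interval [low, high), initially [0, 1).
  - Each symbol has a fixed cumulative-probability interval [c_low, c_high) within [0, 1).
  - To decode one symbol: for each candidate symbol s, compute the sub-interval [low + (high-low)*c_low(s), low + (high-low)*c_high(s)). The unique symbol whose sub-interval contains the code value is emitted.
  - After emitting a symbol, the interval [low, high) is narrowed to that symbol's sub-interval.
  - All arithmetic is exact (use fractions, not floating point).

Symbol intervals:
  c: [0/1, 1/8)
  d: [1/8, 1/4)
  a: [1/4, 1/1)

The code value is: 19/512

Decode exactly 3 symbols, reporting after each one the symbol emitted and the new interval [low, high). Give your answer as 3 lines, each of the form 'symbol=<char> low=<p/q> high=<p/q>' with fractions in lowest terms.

Answer: symbol=c low=0/1 high=1/8
symbol=a low=1/32 high=1/8
symbol=c low=1/32 high=11/256

Derivation:
Step 1: interval [0/1, 1/1), width = 1/1 - 0/1 = 1/1
  'c': [0/1 + 1/1*0/1, 0/1 + 1/1*1/8) = [0/1, 1/8) <- contains code 19/512
  'd': [0/1 + 1/1*1/8, 0/1 + 1/1*1/4) = [1/8, 1/4)
  'a': [0/1 + 1/1*1/4, 0/1 + 1/1*1/1) = [1/4, 1/1)
  emit 'c', narrow to [0/1, 1/8)
Step 2: interval [0/1, 1/8), width = 1/8 - 0/1 = 1/8
  'c': [0/1 + 1/8*0/1, 0/1 + 1/8*1/8) = [0/1, 1/64)
  'd': [0/1 + 1/8*1/8, 0/1 + 1/8*1/4) = [1/64, 1/32)
  'a': [0/1 + 1/8*1/4, 0/1 + 1/8*1/1) = [1/32, 1/8) <- contains code 19/512
  emit 'a', narrow to [1/32, 1/8)
Step 3: interval [1/32, 1/8), width = 1/8 - 1/32 = 3/32
  'c': [1/32 + 3/32*0/1, 1/32 + 3/32*1/8) = [1/32, 11/256) <- contains code 19/512
  'd': [1/32 + 3/32*1/8, 1/32 + 3/32*1/4) = [11/256, 7/128)
  'a': [1/32 + 3/32*1/4, 1/32 + 3/32*1/1) = [7/128, 1/8)
  emit 'c', narrow to [1/32, 11/256)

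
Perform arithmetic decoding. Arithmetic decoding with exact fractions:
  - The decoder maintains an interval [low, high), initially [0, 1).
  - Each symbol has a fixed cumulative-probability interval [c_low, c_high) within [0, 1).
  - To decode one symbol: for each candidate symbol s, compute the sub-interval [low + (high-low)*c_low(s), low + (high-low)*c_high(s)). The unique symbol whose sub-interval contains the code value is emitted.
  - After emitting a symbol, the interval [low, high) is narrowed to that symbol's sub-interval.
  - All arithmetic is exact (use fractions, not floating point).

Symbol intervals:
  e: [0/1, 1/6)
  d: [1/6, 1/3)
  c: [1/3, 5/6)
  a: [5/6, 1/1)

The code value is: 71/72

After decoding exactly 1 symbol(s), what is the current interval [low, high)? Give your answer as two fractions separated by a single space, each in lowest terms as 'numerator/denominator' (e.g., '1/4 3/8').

Answer: 5/6 1/1

Derivation:
Step 1: interval [0/1, 1/1), width = 1/1 - 0/1 = 1/1
  'e': [0/1 + 1/1*0/1, 0/1 + 1/1*1/6) = [0/1, 1/6)
  'd': [0/1 + 1/1*1/6, 0/1 + 1/1*1/3) = [1/6, 1/3)
  'c': [0/1 + 1/1*1/3, 0/1 + 1/1*5/6) = [1/3, 5/6)
  'a': [0/1 + 1/1*5/6, 0/1 + 1/1*1/1) = [5/6, 1/1) <- contains code 71/72
  emit 'a', narrow to [5/6, 1/1)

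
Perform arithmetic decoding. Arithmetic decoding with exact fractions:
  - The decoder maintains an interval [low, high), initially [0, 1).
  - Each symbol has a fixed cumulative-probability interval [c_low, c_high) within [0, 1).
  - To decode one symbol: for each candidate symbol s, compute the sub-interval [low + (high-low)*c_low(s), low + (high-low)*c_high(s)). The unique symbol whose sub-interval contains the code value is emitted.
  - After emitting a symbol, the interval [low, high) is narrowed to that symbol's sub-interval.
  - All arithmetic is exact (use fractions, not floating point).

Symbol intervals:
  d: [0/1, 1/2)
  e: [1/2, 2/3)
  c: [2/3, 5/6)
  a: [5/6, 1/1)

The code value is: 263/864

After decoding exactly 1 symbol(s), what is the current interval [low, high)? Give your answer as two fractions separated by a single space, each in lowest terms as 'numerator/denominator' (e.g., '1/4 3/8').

Step 1: interval [0/1, 1/1), width = 1/1 - 0/1 = 1/1
  'd': [0/1 + 1/1*0/1, 0/1 + 1/1*1/2) = [0/1, 1/2) <- contains code 263/864
  'e': [0/1 + 1/1*1/2, 0/1 + 1/1*2/3) = [1/2, 2/3)
  'c': [0/1 + 1/1*2/3, 0/1 + 1/1*5/6) = [2/3, 5/6)
  'a': [0/1 + 1/1*5/6, 0/1 + 1/1*1/1) = [5/6, 1/1)
  emit 'd', narrow to [0/1, 1/2)

Answer: 0/1 1/2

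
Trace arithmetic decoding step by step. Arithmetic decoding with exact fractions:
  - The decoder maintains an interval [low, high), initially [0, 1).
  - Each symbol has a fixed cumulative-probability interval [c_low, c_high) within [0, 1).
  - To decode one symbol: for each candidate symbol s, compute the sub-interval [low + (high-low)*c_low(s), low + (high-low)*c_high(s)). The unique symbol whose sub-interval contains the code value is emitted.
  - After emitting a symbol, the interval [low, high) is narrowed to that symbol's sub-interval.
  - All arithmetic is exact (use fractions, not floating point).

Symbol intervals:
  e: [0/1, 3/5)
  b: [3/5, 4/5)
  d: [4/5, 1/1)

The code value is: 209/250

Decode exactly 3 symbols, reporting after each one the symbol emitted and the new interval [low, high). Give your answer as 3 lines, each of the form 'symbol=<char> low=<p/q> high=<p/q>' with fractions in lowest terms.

Step 1: interval [0/1, 1/1), width = 1/1 - 0/1 = 1/1
  'e': [0/1 + 1/1*0/1, 0/1 + 1/1*3/5) = [0/1, 3/5)
  'b': [0/1 + 1/1*3/5, 0/1 + 1/1*4/5) = [3/5, 4/5)
  'd': [0/1 + 1/1*4/5, 0/1 + 1/1*1/1) = [4/5, 1/1) <- contains code 209/250
  emit 'd', narrow to [4/5, 1/1)
Step 2: interval [4/5, 1/1), width = 1/1 - 4/5 = 1/5
  'e': [4/5 + 1/5*0/1, 4/5 + 1/5*3/5) = [4/5, 23/25) <- contains code 209/250
  'b': [4/5 + 1/5*3/5, 4/5 + 1/5*4/5) = [23/25, 24/25)
  'd': [4/5 + 1/5*4/5, 4/5 + 1/5*1/1) = [24/25, 1/1)
  emit 'e', narrow to [4/5, 23/25)
Step 3: interval [4/5, 23/25), width = 23/25 - 4/5 = 3/25
  'e': [4/5 + 3/25*0/1, 4/5 + 3/25*3/5) = [4/5, 109/125) <- contains code 209/250
  'b': [4/5 + 3/25*3/5, 4/5 + 3/25*4/5) = [109/125, 112/125)
  'd': [4/5 + 3/25*4/5, 4/5 + 3/25*1/1) = [112/125, 23/25)
  emit 'e', narrow to [4/5, 109/125)

Answer: symbol=d low=4/5 high=1/1
symbol=e low=4/5 high=23/25
symbol=e low=4/5 high=109/125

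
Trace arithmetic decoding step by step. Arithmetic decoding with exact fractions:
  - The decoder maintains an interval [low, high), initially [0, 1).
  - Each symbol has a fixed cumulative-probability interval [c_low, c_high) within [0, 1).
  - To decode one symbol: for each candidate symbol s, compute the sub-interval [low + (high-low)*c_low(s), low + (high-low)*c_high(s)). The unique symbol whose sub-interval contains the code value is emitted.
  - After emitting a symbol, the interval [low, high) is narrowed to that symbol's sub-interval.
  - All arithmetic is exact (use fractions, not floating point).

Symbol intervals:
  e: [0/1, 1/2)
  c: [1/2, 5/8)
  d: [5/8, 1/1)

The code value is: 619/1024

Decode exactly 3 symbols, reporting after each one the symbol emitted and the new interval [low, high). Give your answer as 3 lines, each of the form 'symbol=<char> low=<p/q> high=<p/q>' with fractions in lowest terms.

Step 1: interval [0/1, 1/1), width = 1/1 - 0/1 = 1/1
  'e': [0/1 + 1/1*0/1, 0/1 + 1/1*1/2) = [0/1, 1/2)
  'c': [0/1 + 1/1*1/2, 0/1 + 1/1*5/8) = [1/2, 5/8) <- contains code 619/1024
  'd': [0/1 + 1/1*5/8, 0/1 + 1/1*1/1) = [5/8, 1/1)
  emit 'c', narrow to [1/2, 5/8)
Step 2: interval [1/2, 5/8), width = 5/8 - 1/2 = 1/8
  'e': [1/2 + 1/8*0/1, 1/2 + 1/8*1/2) = [1/2, 9/16)
  'c': [1/2 + 1/8*1/2, 1/2 + 1/8*5/8) = [9/16, 37/64)
  'd': [1/2 + 1/8*5/8, 1/2 + 1/8*1/1) = [37/64, 5/8) <- contains code 619/1024
  emit 'd', narrow to [37/64, 5/8)
Step 3: interval [37/64, 5/8), width = 5/8 - 37/64 = 3/64
  'e': [37/64 + 3/64*0/1, 37/64 + 3/64*1/2) = [37/64, 77/128)
  'c': [37/64 + 3/64*1/2, 37/64 + 3/64*5/8) = [77/128, 311/512) <- contains code 619/1024
  'd': [37/64 + 3/64*5/8, 37/64 + 3/64*1/1) = [311/512, 5/8)
  emit 'c', narrow to [77/128, 311/512)

Answer: symbol=c low=1/2 high=5/8
symbol=d low=37/64 high=5/8
symbol=c low=77/128 high=311/512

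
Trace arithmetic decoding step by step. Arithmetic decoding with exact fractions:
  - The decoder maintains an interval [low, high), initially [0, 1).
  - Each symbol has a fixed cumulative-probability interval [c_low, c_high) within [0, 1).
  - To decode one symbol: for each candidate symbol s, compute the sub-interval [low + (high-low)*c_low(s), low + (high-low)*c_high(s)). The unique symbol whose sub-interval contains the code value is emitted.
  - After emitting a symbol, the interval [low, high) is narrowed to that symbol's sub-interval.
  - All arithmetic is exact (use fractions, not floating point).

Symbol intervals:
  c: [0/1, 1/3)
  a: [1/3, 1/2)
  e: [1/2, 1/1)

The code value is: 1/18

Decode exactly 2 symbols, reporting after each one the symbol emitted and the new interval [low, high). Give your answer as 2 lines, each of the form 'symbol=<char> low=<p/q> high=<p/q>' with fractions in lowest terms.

Step 1: interval [0/1, 1/1), width = 1/1 - 0/1 = 1/1
  'c': [0/1 + 1/1*0/1, 0/1 + 1/1*1/3) = [0/1, 1/3) <- contains code 1/18
  'a': [0/1 + 1/1*1/3, 0/1 + 1/1*1/2) = [1/3, 1/2)
  'e': [0/1 + 1/1*1/2, 0/1 + 1/1*1/1) = [1/2, 1/1)
  emit 'c', narrow to [0/1, 1/3)
Step 2: interval [0/1, 1/3), width = 1/3 - 0/1 = 1/3
  'c': [0/1 + 1/3*0/1, 0/1 + 1/3*1/3) = [0/1, 1/9) <- contains code 1/18
  'a': [0/1 + 1/3*1/3, 0/1 + 1/3*1/2) = [1/9, 1/6)
  'e': [0/1 + 1/3*1/2, 0/1 + 1/3*1/1) = [1/6, 1/3)
  emit 'c', narrow to [0/1, 1/9)

Answer: symbol=c low=0/1 high=1/3
symbol=c low=0/1 high=1/9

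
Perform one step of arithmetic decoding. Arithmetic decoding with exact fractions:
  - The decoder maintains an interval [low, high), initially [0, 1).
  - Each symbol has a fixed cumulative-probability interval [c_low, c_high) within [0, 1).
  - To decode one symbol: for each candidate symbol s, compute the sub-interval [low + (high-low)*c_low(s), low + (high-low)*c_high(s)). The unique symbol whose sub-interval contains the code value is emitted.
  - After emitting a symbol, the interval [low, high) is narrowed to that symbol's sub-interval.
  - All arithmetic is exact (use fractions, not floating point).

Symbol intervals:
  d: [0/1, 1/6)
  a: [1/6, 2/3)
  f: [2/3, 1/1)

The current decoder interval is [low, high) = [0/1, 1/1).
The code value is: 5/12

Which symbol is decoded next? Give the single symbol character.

Answer: a

Derivation:
Interval width = high − low = 1/1 − 0/1 = 1/1
Scaled code = (code − low) / width = (5/12 − 0/1) / 1/1 = 5/12
  d: [0/1, 1/6) 
  a: [1/6, 2/3) ← scaled code falls here ✓
  f: [2/3, 1/1) 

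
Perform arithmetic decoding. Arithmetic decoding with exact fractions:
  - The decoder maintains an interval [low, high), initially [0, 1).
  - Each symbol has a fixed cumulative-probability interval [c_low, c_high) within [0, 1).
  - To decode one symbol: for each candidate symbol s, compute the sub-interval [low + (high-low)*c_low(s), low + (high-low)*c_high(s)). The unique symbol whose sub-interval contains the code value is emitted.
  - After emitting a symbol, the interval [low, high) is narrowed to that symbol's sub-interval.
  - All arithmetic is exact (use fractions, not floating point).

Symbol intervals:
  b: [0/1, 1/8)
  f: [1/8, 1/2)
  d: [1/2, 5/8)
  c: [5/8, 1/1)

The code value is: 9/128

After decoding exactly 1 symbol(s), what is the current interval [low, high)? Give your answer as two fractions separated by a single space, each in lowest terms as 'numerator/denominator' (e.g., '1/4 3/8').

Step 1: interval [0/1, 1/1), width = 1/1 - 0/1 = 1/1
  'b': [0/1 + 1/1*0/1, 0/1 + 1/1*1/8) = [0/1, 1/8) <- contains code 9/128
  'f': [0/1 + 1/1*1/8, 0/1 + 1/1*1/2) = [1/8, 1/2)
  'd': [0/1 + 1/1*1/2, 0/1 + 1/1*5/8) = [1/2, 5/8)
  'c': [0/1 + 1/1*5/8, 0/1 + 1/1*1/1) = [5/8, 1/1)
  emit 'b', narrow to [0/1, 1/8)

Answer: 0/1 1/8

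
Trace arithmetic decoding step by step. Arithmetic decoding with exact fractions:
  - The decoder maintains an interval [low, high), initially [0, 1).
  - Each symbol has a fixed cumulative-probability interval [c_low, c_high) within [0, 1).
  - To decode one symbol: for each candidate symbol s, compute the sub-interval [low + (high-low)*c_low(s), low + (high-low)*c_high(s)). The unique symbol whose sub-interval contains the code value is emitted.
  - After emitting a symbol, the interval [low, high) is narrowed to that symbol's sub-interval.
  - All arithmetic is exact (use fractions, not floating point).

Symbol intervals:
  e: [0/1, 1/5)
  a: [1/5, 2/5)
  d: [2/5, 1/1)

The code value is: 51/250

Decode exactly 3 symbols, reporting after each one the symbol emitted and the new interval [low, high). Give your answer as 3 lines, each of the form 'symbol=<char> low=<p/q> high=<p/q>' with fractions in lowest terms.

Answer: symbol=a low=1/5 high=2/5
symbol=e low=1/5 high=6/25
symbol=e low=1/5 high=26/125

Derivation:
Step 1: interval [0/1, 1/1), width = 1/1 - 0/1 = 1/1
  'e': [0/1 + 1/1*0/1, 0/1 + 1/1*1/5) = [0/1, 1/5)
  'a': [0/1 + 1/1*1/5, 0/1 + 1/1*2/5) = [1/5, 2/5) <- contains code 51/250
  'd': [0/1 + 1/1*2/5, 0/1 + 1/1*1/1) = [2/5, 1/1)
  emit 'a', narrow to [1/5, 2/5)
Step 2: interval [1/5, 2/5), width = 2/5 - 1/5 = 1/5
  'e': [1/5 + 1/5*0/1, 1/5 + 1/5*1/5) = [1/5, 6/25) <- contains code 51/250
  'a': [1/5 + 1/5*1/5, 1/5 + 1/5*2/5) = [6/25, 7/25)
  'd': [1/5 + 1/5*2/5, 1/5 + 1/5*1/1) = [7/25, 2/5)
  emit 'e', narrow to [1/5, 6/25)
Step 3: interval [1/5, 6/25), width = 6/25 - 1/5 = 1/25
  'e': [1/5 + 1/25*0/1, 1/5 + 1/25*1/5) = [1/5, 26/125) <- contains code 51/250
  'a': [1/5 + 1/25*1/5, 1/5 + 1/25*2/5) = [26/125, 27/125)
  'd': [1/5 + 1/25*2/5, 1/5 + 1/25*1/1) = [27/125, 6/25)
  emit 'e', narrow to [1/5, 26/125)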